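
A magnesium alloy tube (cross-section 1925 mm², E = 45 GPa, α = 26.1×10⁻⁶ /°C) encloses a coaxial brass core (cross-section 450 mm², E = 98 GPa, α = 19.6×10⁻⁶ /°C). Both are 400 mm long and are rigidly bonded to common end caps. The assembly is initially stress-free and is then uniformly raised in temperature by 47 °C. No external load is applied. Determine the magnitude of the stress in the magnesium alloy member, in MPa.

The magnesium alloy has the larger α, so on heating it would change length more than the brass if both were free. The rigid plates force a common final length, so the magnesium alloy is put into compression and the brass into tension, with equal and opposite forces P (no external load).
Equating the net (thermal + elastic) strains gives |α₁ − α₂|·ΔT = P·[1/(A₁E₁) + 1/(A₂E₂)].
|α₁ − α₂|·ΔT = 6.5×10⁻⁶ × 47 = 0.0003055.
1/(A₁E₁) + 1/(A₂E₂) = 1/(1925×45×10³) + 1/(450×98×10³) = 3.422×10⁻⁸ N⁻¹.
P = 0.0003055 / 3.422×10⁻⁸ = 8928 N = 8.928 kN.
σ_{magnesium alloy} = P/A₁ = 8928/1925 = 4.638 MPa, compressive.

σ ≈ 4.64 MPa (compressive)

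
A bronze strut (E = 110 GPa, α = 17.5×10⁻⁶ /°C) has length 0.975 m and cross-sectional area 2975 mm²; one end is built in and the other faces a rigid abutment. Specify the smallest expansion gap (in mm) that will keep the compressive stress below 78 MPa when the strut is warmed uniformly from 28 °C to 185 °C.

g ≈ 1.99 mm

Free expansion if unrestrained: δ_free = αΔT L = 17.5×10⁻⁶ × 157 × 975 = 2.679 mm.
At the allowable stress the elastic shortening the wall may impose is σL/E = 78 × 975 / (110×10³) = 0.6914 mm.
The gap must absorb the remainder: g_min = 2.679 − 0.6914 = 1.987 mm.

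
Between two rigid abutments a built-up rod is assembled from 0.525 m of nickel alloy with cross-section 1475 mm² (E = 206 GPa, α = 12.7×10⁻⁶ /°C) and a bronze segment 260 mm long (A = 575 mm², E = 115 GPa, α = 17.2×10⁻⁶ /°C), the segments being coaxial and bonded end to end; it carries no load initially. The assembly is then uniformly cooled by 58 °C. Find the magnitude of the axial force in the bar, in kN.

P ≈ 114 kN (tensile)

With the walls removed the bar would change length by δ_free = Σ αᵢΔT Lᵢ = 12.7×10⁻⁶×58×525 + 17.2×10⁻⁶×58×260 = 0.6461 mm.
The walls prevent any net length change, so an axial force P (same in every segment) develops. Compatibility: P · Σ Lᵢ/(AᵢEᵢ) = δ_free.
Σ Lᵢ/(AᵢEᵢ) = 525/(1475×206×10³) + 260/(575×115×10³) = 5.66×10⁻⁶ mm/N.
P = 0.6461 / 5.66×10⁻⁶ = 114200 N = 114.2 kN, tensile.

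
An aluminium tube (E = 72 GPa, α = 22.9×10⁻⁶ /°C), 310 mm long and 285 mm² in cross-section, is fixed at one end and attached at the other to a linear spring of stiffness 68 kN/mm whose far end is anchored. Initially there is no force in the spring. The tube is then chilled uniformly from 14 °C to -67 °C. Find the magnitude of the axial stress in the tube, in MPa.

If the spring were absent the tube would shorten by αΔT L = 22.9×10⁻⁶ × 81 × 310 = 0.575 mm.
With a force P in the spring, the elastic change of the tube is PL/(AE) and that of the spring is P/k; compatibility requires their sum to equal δ_free.
So P = δ_free / [L/(AE) + 1/k] = 0.575 / [ 310/(285×72×10³) + 1/(68×10³) ].
P = 0.575 / 2.981×10⁻⁵ = 19290 N.
σ = P/A = 19290/285 = 67.68 MPa.

σ ≈ 67.7 MPa (tensile)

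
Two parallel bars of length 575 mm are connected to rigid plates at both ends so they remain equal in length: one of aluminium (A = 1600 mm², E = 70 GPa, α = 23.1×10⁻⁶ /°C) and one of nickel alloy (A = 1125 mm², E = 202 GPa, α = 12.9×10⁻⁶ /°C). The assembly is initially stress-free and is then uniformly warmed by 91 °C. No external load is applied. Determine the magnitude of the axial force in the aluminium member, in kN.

P ≈ 69.6 kN (compressive in the aluminium)

Both members must finish at the same length. With the larger α, the aluminium tends to over-expand; the plates restrain it, putting the aluminium in compression and the nickel alloy in tension. With no external load the two internal forces are equal and opposite, magnitude P.
Equating the net (thermal + elastic) strains gives |α₁ − α₂|·ΔT = P·[1/(A₁E₁) + 1/(A₂E₂)].
|α₁ − α₂|·ΔT = 10.2×10⁻⁶ × 91 = 0.0009282.
1/(A₁E₁) + 1/(A₂E₂) = 1/(1600×70×10³) + 1/(1125×202×10³) = 1.333×10⁻⁸ N⁻¹.
P = 0.0009282 / 1.333×10⁻⁸ = 69640 N = 69.64 kN.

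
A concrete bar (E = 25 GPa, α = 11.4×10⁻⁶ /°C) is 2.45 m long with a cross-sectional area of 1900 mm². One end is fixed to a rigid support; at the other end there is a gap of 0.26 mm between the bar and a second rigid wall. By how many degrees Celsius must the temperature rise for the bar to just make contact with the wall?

ΔT ≈ 9.31 °C

Contact occurs when the free expansion equals the gap: αΔT L = 0.26 mm.
ΔT = 0.26 / (11.4×10⁻⁶ × 2450) = 9.309 °C.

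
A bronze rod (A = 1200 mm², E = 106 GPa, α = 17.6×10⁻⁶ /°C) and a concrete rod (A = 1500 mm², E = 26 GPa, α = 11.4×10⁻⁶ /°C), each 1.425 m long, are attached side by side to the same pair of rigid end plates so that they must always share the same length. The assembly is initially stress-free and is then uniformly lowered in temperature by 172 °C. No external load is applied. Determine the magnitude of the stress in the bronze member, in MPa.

Equilibrium of a rigid end plate with no external load gives equal and opposite internal forces ±P in the two members. Since α_{bronze} > α_{concrete}, cooling drives the bronze into tension and the concrete into compression.
Setting the final lengths equal and cancelling L: (α₁ − α₂)ΔT = P/(A₁E₁) + P/(A₂E₂).
|α₁ − α₂|·ΔT = 6.2×10⁻⁶ × 172 = 0.001066.
1/(A₁E₁) + 1/(A₂E₂) = 1/(1200×106×10³) + 1/(1500×26×10³) = 3.35×10⁻⁸ N⁻¹.
P = 0.001066 / 3.35×10⁻⁸ = 31830 N = 31.83 kN.
σ_{bronze} = P/A₁ = 31830/1200 = 26.53 MPa, tensile.

σ ≈ 26.5 MPa (tensile)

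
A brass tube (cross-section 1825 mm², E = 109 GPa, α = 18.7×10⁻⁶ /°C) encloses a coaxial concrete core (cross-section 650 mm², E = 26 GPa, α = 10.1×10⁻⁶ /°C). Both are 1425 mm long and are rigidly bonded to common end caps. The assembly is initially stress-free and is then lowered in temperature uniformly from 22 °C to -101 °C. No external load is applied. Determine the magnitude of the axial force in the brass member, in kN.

P ≈ 16.5 kN (tensile in the brass)

Equilibrium of a rigid end plate with no external load gives equal and opposite internal forces ±P in the two members. Since α_{brass} > α_{concrete}, cooling drives the brass into tension and the concrete into compression.
Equating the net (thermal + elastic) strains gives |α₁ − α₂|·ΔT = P·[1/(A₁E₁) + 1/(A₂E₂)].
|α₁ − α₂|·ΔT = 8.6×10⁻⁶ × 123 = 0.001058.
1/(A₁E₁) + 1/(A₂E₂) = 1/(1825×109×10³) + 1/(650×26×10³) = 6.42×10⁻⁸ N⁻¹.
So P = 0.001058 / 6.42×10⁻⁸ = 16.48 kN.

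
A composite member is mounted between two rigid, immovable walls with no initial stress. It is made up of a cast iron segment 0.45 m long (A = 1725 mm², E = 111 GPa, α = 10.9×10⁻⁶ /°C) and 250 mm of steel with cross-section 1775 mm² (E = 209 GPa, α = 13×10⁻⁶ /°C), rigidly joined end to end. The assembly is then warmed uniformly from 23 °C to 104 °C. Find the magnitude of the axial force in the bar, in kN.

Free thermal expansion of the whole bar: Σ αᵢΔT Lᵢ = 10.9×10⁻⁶×81×450 + 13×10⁻⁶×81×250 = 0.6606 mm.
Since the ends are fixed, an axial force P builds up, equal in every segment, with P · Σ Lᵢ/(AᵢEᵢ) = δ_free.
The series flexibility is Σ Lᵢ/(AᵢEᵢ) = 450/(1725×111×10³) + 250/(1775×209×10³) = 3.024×10⁻⁶ mm/N.
P = 0.6606 / 3.024×10⁻⁶ = 218400 N = 218.4 kN, compressive.

P ≈ 218 kN (compressive)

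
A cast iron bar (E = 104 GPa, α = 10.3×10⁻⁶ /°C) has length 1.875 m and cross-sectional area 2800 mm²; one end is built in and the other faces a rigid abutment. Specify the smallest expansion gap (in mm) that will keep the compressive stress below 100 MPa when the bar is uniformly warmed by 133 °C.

Free expansion if unrestrained: δ_free = αΔT L = 10.3×10⁻⁶ × 133 × 1875 = 2.569 mm.
At the allowable stress the elastic shortening the wall may impose is σL/E = 100 × 1875 / (104×10³) = 1.803 mm.
The gap must absorb the remainder: g_min = 2.569 − 1.803 = 0.7657 mm.

g ≈ 0.766 mm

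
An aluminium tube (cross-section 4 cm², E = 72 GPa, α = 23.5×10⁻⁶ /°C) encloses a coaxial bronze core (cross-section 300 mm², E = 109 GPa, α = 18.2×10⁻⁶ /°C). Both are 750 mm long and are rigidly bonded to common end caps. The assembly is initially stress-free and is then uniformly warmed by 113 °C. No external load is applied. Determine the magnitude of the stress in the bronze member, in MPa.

Equilibrium of a rigid end plate with no external load gives equal and opposite internal forces ±P in the two members. Since α_{aluminium} > α_{bronze}, heating drives the aluminium into compression and the bronze into tension.
Setting the final lengths equal and cancelling L: (α₁ − α₂)ΔT = P/(A₁E₁) + P/(A₂E₂).
|α₁ − α₂|·ΔT = 5.3×10⁻⁶ × 113 = 0.0005989.
1/(A₁E₁) + 1/(A₂E₂) = 1/(400×72×10³) + 1/(300×109×10³) = 6.53×10⁻⁸ N⁻¹.
So P = 0.0005989 / 6.53×10⁻⁸ = 9.171 kN.
σ_{bronze} = P/A₂ = 9171/300 = 30.57 MPa, tensile.

σ ≈ 30.6 MPa (tensile)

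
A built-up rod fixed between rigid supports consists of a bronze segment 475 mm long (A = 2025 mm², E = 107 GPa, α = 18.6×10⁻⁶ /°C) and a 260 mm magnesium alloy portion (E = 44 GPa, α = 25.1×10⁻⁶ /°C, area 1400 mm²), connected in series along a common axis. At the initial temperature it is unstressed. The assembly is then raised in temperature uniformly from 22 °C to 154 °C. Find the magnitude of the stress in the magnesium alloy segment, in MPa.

σ ≈ 226 MPa (compressive)

If the supports were absent, the total length change would be Σ αᵢΔT Lᵢ = 18.6×10⁻⁶×132×475 + 25.1×10⁻⁶×132×260 = 2.028 mm.
The walls prevent any net length change, so an axial force P (same in every segment) develops. Compatibility: P · Σ Lᵢ/(AᵢEᵢ) = δ_free.
Σ Lᵢ/(AᵢEᵢ) = 475/(2025×107×10³) + 260/(1400×44×10³) = 6.413×10⁻⁶ mm/N.
Hence P = δ_free / Σ(L/AE) = 2.028/6.413×10⁻⁶ = 316.2 kN (compressive).
σ_{magnesium alloy} = P / A = 316200 / 1400 = 225.8 MPa.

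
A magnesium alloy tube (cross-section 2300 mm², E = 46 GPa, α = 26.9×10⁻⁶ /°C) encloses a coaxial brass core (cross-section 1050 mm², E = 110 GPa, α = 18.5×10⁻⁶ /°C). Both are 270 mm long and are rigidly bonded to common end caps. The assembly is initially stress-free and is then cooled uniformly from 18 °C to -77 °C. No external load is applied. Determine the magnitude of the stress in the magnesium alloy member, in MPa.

Equilibrium of a rigid end plate with no external load gives equal and opposite internal forces ±P in the two members. Since α_{magnesium alloy} > α_{brass}, cooling drives the magnesium alloy into tension and the brass into compression.
Equating the net (thermal + elastic) strains gives |α₁ − α₂|·ΔT = P·[1/(A₁E₁) + 1/(A₂E₂)].
|α₁ − α₂|·ΔT = 8.4×10⁻⁶ × 95 = 0.000798.
1/(A₁E₁) + 1/(A₂E₂) = 1/(2300×46×10³) + 1/(1050×110×10³) = 1.811×10⁻⁸ N⁻¹.
P = 0.000798 / 1.811×10⁻⁸ = 44060 N = 44.06 kN.
σ_{magnesium alloy} = P/A₁ = 44060/2300 = 19.16 MPa, tensile.

σ ≈ 19.2 MPa (tensile)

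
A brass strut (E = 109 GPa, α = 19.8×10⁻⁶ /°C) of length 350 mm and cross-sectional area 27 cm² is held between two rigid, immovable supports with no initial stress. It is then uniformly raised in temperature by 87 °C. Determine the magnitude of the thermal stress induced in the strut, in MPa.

σ ≈ 188 MPa (compressive)

The supports are rigid, so the total axial strain is zero. The restrained thermal strain is ε = αΔT = 19.8×10⁻⁶ × 87 = 1722.6×10⁻⁶.
Hence σ = E·αΔT = 109×10³ × 1722.6×10⁻⁶ = 187.8 MPa, compressive.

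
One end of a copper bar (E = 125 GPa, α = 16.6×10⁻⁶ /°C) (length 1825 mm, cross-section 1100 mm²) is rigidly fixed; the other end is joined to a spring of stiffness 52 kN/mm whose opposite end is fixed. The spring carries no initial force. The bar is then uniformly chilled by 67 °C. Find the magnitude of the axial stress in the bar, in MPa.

σ ≈ 56.8 MPa (tensile)

If the spring were absent the bar would shorten by αΔT L = 16.6×10⁻⁶ × 67 × 1825 = 2.03 mm.
With a force P in the spring, the elastic change of the bar is PL/(AE) and that of the spring is P/k; compatibility requires their sum to equal δ_free.
So P = δ_free / [L/(AE) + 1/k] = 2.03 / [ 1825/(1100×125×10³) + 1/(52×10³) ].
P = 2.03 / 3.25×10⁻⁵ = 62450 N.
σ = P/A = 62450/1100 = 56.77 MPa.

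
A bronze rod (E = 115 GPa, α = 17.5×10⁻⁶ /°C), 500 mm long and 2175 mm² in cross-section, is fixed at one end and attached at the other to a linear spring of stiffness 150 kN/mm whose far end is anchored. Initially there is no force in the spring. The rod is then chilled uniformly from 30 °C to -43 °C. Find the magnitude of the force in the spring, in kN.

P ≈ 73.7 kN

Free thermal contraction: δ_free = αΔT L = 17.5×10⁻⁶ × 73 × 500 = 0.6388 mm.
With a force P in the spring, the elastic change of the rod is PL/(AE) and that of the spring is P/k; compatibility requires their sum to equal δ_free.
P [ L/(AE) + 1/k ] = δ_free → P [ 500/(2175×115×10³) + 1/(150×10³) ] = 0.6388.
P = 0.6388 / 8.666×10⁻⁶ = 73710 N.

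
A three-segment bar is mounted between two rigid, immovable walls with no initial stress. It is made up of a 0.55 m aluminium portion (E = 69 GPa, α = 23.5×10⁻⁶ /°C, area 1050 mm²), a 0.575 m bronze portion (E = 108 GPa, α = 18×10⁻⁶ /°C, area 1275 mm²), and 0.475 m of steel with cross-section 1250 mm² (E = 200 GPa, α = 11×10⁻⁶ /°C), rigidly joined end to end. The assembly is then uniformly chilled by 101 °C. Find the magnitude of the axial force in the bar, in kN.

P ≈ 211 kN (tensile)

If the supports were absent, the total length change would be Σ αᵢΔT Lᵢ = 23.5×10⁻⁶×101×550 + 18×10⁻⁶×101×575 + 11×10⁻⁶×101×475 = 2.878 mm.
The rigid supports impose zero overall length change; the single axial force P common to all segments must satisfy P Σ Lᵢ/(AᵢEᵢ) = δ_free.
Σ Lᵢ/(AᵢEᵢ) = 550/(1050×69×10³) + 575/(1275×108×10³) + 475/(1250×200×10³) = 1.367×10⁻⁵ mm/N.
P = 2.878 / 1.367×10⁻⁵ = 210600 N = 210.6 kN, tensile.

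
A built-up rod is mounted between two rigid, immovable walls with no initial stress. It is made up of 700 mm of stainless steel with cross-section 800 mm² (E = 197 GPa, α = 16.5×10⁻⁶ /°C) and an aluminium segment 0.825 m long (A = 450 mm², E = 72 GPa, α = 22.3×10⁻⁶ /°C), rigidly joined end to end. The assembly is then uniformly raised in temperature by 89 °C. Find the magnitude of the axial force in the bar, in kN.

P ≈ 89.1 kN (compressive)

Free thermal expansion of the whole bar: Σ αᵢΔT Lᵢ = 16.5×10⁻⁶×89×700 + 22.3×10⁻⁶×89×825 = 2.665 mm.
Since the ends are fixed, an axial force P builds up, equal in every segment, with P · Σ Lᵢ/(AᵢEᵢ) = δ_free.
Σ Lᵢ/(AᵢEᵢ) = 700/(800×197×10³) + 825/(450×72×10³) = 2.99×10⁻⁵ mm/N.
P = 2.665 / 2.99×10⁻⁵ = 89130 N = 89.13 kN, compressive.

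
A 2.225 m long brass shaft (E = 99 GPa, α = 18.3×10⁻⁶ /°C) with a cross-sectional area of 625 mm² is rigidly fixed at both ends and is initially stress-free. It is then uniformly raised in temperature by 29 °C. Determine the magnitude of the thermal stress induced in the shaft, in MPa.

σ ≈ 52.5 MPa (compressive)

The supports are rigid, so the total axial strain is zero. The restrained thermal strain is ε = αΔT = 18.3×10⁻⁶ × 29 = 530.7×10⁻⁶.
The stress required to suppress this strain is σ = Eε = 99×10³ × 530.7×10⁻⁶ = 52.54 MPa, compressive since the shaft is trying to expand.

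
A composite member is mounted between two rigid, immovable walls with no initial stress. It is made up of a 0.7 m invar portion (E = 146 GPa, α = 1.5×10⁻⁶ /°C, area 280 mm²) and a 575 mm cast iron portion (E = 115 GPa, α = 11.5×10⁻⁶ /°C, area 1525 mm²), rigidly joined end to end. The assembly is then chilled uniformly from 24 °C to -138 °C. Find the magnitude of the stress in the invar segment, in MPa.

Free thermal contraction of the whole bar: Σ αᵢΔT Lᵢ = 1.5×10⁻⁶×162×700 + 11.5×10⁻⁶×162×575 = 1.241 mm.
The walls prevent any net length change, so an axial force P (same in every segment) develops. Compatibility: P · Σ Lᵢ/(AᵢEᵢ) = δ_free.
Σ Lᵢ/(AᵢEᵢ) = 700/(280×146×10³) + 575/(1525×115×10³) = 2.04×10⁻⁵ mm/N.
P = 1.241 / 2.04×10⁻⁵ = 60840 N = 60.84 kN, tensile.
σ_{invar} = P / A = 60840 / 280 = 217.3 MPa.

σ ≈ 217 MPa (tensile)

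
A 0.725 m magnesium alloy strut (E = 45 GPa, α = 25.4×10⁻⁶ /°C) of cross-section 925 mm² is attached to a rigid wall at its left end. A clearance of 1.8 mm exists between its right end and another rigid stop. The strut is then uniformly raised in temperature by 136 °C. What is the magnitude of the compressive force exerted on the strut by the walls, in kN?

If the wall were absent the strut would grow by αΔT L = 25.4×10⁻⁶ × 136 × 725 = 2.504 mm.
The gap closes (δ_free > 1.8 mm) and the wall then resists a further 2.504 − 1.8 = 0.7044 mm of expansion.
That suppressed elongation corresponds to σ = E·Δ/L = 45×10³ × 0.7044/725 = 43.72 MPa.
P = σA = 43.72 × 925 = 40.44 kN.

P ≈ 40.4 kN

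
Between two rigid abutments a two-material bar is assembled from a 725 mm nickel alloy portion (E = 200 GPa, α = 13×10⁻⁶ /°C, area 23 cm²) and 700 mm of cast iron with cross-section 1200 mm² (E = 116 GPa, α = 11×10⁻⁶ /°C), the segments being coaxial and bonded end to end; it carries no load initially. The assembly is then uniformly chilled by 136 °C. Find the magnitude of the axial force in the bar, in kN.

P ≈ 353 kN (tensile)

Free thermal contraction of the whole bar: Σ αᵢΔT Lᵢ = 13×10⁻⁶×136×725 + 11×10⁻⁶×136×700 = 2.329 mm.
The rigid supports impose zero overall length change; the single axial force P common to all segments must satisfy P Σ Lᵢ/(AᵢEᵢ) = δ_free.
The series flexibility is Σ Lᵢ/(AᵢEᵢ) = 725/(2300×200×10³) + 700/(1200×116×10³) = 6.605×10⁻⁶ mm/N.
Hence P = δ_free / Σ(L/AE) = 2.329/6.605×10⁻⁶ = 352.6 kN (tensile).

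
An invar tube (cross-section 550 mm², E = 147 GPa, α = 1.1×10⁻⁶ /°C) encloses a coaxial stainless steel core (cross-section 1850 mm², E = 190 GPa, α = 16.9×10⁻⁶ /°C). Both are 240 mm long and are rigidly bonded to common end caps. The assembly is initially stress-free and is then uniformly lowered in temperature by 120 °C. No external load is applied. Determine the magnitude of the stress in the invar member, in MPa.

σ ≈ 227 MPa (compressive)

The stainless steel has the larger α, so on cooling it would change length more than the invar if both were free. The rigid plates force a common final length, so the stainless steel is put into tension and the invar into compression, with equal and opposite forces P (no external load).
Compatibility of the two members (thermal + elastic change equal): (α₁ − α₂)ΔT = P·[1/(A₁E₁) + 1/(A₂E₂)].
|α₁ − α₂|·ΔT = 15.8×10⁻⁶ × 120 = 0.001896.
1/(A₁E₁) + 1/(A₂E₂) = 1/(550×147×10³) + 1/(1850×190×10³) = 1.521×10⁻⁸ N⁻¹.
So P = 0.001896 / 1.521×10⁻⁸ = 124.6 kN.
σ_{invar} = P/A₁ = 124600/550 = 226.6 MPa, compressive.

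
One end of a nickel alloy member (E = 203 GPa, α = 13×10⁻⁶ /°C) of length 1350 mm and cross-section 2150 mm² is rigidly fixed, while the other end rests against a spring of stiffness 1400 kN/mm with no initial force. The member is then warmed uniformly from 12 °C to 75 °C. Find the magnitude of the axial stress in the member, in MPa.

If the spring were absent the member would lengthen by αΔT L = 13×10⁻⁶ × 63 × 1350 = 1.106 mm.
Let P be the compressive force at the spring. The member shortens elastically by PL/(AE) and the spring compresses by P/k; together these equal δ_free.
So P = δ_free / [L/(AE) + 1/k] = 1.106 / [ 1350/(2150×203×10³) + 1/(1400×10³) ].
P = 1.106 / 3.807×10⁻⁶ = 290400 N.
σ = P/A = 290400/2150 = 135.1 MPa.

σ ≈ 135 MPa (compressive)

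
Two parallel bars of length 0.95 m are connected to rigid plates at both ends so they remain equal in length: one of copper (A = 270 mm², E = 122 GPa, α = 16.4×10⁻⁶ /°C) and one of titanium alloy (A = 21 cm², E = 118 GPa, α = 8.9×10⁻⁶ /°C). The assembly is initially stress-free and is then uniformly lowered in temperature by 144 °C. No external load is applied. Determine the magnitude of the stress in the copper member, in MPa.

σ ≈ 116 MPa (tensile)

The copper has the larger α, so on cooling it would change length more than the titanium alloy if both were free. The rigid plates force a common final length, so the copper is put into tension and the titanium alloy into compression, with equal and opposite forces P (no external load).
Equating the net (thermal + elastic) strains gives |α₁ − α₂|·ΔT = P·[1/(A₁E₁) + 1/(A₂E₂)].
|α₁ − α₂|·ΔT = 7.5×10⁻⁶ × 144 = 0.00108.
1/(A₁E₁) + 1/(A₂E₂) = 1/(270×122×10³) + 1/(2100×118×10³) = 3.439×10⁻⁸ N⁻¹.
P = 0.00108 / 3.439×10⁻⁸ = 31400 N = 31.4 kN.
σ_{copper} = P/A₁ = 31400/270 = 116.3 MPa, tensile.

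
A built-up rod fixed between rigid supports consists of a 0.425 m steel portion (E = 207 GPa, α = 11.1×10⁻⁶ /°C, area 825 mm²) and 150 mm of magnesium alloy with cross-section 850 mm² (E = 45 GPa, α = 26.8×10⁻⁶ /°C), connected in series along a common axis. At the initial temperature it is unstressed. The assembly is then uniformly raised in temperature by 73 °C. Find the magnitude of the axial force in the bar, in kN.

If the supports were absent, the total length change would be Σ αᵢΔT Lᵢ = 11.1×10⁻⁶×73×425 + 26.8×10⁻⁶×73×150 = 0.6378 mm.
Since the ends are fixed, an axial force P builds up, equal in every segment, with P · Σ Lᵢ/(AᵢEᵢ) = δ_free.
The series flexibility is Σ Lᵢ/(AᵢEᵢ) = 425/(825×207×10³) + 150/(850×45×10³) = 6.41×10⁻⁶ mm/N.
Hence P = δ_free / Σ(L/AE) = 0.6378/6.41×10⁻⁶ = 99.5 kN (compressive).

P ≈ 99.5 kN (compressive)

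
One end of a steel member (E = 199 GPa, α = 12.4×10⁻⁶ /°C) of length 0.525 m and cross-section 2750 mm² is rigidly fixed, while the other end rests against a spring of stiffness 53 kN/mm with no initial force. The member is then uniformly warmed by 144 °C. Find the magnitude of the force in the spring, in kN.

P ≈ 47.3 kN

The unrestrained thermal change is αΔT L = 12.4×10⁻⁶ × 144 × 525 = 0.9374 mm.
Let P be the compressive force at the spring. The member shortens elastically by PL/(AE) and the spring compresses by P/k; together these equal δ_free.
So P = δ_free / [L/(AE) + 1/k] = 0.9374 / [ 525/(2750×199×10³) + 1/(53×10³) ].
P = 0.9374 / 1.983×10⁻⁵ = 47280 N.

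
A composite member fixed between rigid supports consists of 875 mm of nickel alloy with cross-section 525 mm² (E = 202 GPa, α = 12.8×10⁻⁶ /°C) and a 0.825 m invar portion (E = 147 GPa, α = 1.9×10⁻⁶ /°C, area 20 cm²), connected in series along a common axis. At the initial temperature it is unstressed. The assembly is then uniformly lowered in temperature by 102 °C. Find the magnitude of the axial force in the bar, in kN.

Free thermal contraction of the whole bar: Σ αᵢΔT Lᵢ = 12.8×10⁻⁶×102×875 + 1.9×10⁻⁶×102×825 = 1.302 mm.
Since the ends are fixed, an axial force P builds up, equal in every segment, with P · Σ Lᵢ/(AᵢEᵢ) = δ_free.
Σ Lᵢ/(AᵢEᵢ) = 875/(525×202×10³) + 825/(2000×147×10³) = 1.106×10⁻⁵ mm/N.
So P = 1.302 / 1.106×10⁻⁵ = 117.8 kN, tensile.

P ≈ 118 kN (tensile)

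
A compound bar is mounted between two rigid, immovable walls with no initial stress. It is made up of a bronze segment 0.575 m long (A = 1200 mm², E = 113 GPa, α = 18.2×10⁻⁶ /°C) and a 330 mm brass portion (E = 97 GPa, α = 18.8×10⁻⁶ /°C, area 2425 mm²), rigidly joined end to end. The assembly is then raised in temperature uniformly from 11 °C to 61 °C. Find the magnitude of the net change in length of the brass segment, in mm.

Free thermal expansion of the whole bar: Σ αᵢΔT Lᵢ = 18.2×10⁻⁶×50×575 + 18.8×10⁻⁶×50×330 = 0.8335 mm.
The rigid supports impose zero overall length change; the single axial force P common to all segments must satisfy P Σ Lᵢ/(AᵢEᵢ) = δ_free.
Σ Lᵢ/(AᵢEᵢ) = 575/(1200×113×10³) + 330/(2425×97×10³) = 5.643×10⁻⁶ mm/N.
Hence P = δ_free / Σ(L/AE) = 0.8335/5.643×10⁻⁶ = 147.7 kN (compressive).
For the brass segment, free thermal change = 18.8×10⁻⁶×50×330 = 0.3102 mm and elastic change from P = 147700×330/(2425×97×10³) = 0.2072 mm; these oppose, so the net change is 0.103 mm (segment lengthens).

|ΔL| ≈ 0.103 mm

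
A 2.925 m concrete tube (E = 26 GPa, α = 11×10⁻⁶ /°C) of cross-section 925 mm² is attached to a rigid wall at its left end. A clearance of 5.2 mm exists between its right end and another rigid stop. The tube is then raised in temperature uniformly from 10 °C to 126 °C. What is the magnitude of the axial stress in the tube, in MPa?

Free thermal elongation = αΔT L = 11×10⁻⁶ × 116 × 2925 = 3.732 mm.
Since δ_free = 3.73 mm is less than the 5.2 mm gap, the tube never touches the wall. No axial force develops.

σ ≈ 0 MPa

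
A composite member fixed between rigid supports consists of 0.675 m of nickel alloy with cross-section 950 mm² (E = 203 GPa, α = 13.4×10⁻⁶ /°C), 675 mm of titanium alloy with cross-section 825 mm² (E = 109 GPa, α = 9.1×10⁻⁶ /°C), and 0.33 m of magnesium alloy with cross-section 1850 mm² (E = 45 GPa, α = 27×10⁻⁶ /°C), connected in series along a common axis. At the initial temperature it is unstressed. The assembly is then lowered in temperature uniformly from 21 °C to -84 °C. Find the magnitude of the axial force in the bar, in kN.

With the walls removed the bar would change length by δ_free = Σ αᵢΔT Lᵢ = 13.4×10⁻⁶×105×675 + 9.1×10⁻⁶×105×675 + 27×10⁻⁶×105×330 = 2.53 mm.
The rigid supports impose zero overall length change; the single axial force P common to all segments must satisfy P Σ Lᵢ/(AᵢEᵢ) = δ_free.
Σ Lᵢ/(AᵢEᵢ) = 675/(950×203×10³) + 675/(825×109×10³) + 330/(1850×45×10³) = 1.497×10⁻⁵ mm/N.
So P = 2.53 / 1.497×10⁻⁵ = 169 kN, tensile.

P ≈ 169 kN (tensile)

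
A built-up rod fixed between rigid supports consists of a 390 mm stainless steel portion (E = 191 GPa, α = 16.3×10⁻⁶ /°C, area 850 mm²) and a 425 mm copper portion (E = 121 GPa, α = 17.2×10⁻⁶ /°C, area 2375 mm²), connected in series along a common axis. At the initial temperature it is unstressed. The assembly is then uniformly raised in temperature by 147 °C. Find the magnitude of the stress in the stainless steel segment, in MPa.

Free thermal expansion of the whole bar: Σ αᵢΔT Lᵢ = 16.3×10⁻⁶×147×390 + 17.2×10⁻⁶×147×425 = 2.009 mm.
The walls prevent any net length change, so an axial force P (same in every segment) develops. Compatibility: P · Σ Lᵢ/(AᵢEᵢ) = δ_free.
The series flexibility is Σ Lᵢ/(AᵢEᵢ) = 390/(850×191×10³) + 425/(2375×121×10³) = 3.881×10⁻⁶ mm/N.
So P = 2.009 / 3.881×10⁻⁶ = 517.6 kN, compressive.
σ_{stainless steel} = P / A = 517600 / 850 = 609 MPa.

σ ≈ 609 MPa (compressive)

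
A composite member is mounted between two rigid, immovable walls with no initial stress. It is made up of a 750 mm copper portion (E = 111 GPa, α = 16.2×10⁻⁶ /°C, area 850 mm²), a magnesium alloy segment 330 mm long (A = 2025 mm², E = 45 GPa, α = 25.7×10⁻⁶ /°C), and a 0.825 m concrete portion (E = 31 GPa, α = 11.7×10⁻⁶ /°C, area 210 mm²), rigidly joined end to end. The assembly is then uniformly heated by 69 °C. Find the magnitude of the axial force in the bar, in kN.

P ≈ 15.1 kN (compressive)

With the walls removed the bar would change length by δ_free = Σ αᵢΔT Lᵢ = 16.2×10⁻⁶×69×750 + 25.7×10⁻⁶×69×330 + 11.7×10⁻⁶×69×825 = 2.09 mm.
Since the ends are fixed, an axial force P builds up, equal in every segment, with P · Σ Lᵢ/(AᵢEᵢ) = δ_free.
Σ Lᵢ/(AᵢEᵢ) = 750/(850×111×10³) + 330/(2025×45×10³) + 825/(210×31×10³) = 0.0001383 mm/N.
P = 2.09 / 0.0001383 = 15110 N = 15.11 kN, compressive.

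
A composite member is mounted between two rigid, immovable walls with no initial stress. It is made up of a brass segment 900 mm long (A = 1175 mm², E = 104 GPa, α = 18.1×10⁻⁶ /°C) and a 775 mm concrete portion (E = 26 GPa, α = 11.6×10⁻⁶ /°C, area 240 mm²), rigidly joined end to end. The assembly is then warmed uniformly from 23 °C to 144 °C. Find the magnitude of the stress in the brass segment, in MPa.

If the supports were absent, the total length change would be Σ αᵢΔT Lᵢ = 18.1×10⁻⁶×121×900 + 11.6×10⁻⁶×121×775 = 3.059 mm.
Since the ends are fixed, an axial force P builds up, equal in every segment, with P · Σ Lᵢ/(AᵢEᵢ) = δ_free.
Σ Lᵢ/(AᵢEᵢ) = 900/(1175×104×10³) + 775/(240×26×10³) = 0.0001316 mm/N.
P = 3.059 / 0.0001316 = 23250 N = 23.25 kN, compressive.
σ_{brass} = P / A = 23250 / 1175 = 19.79 MPa.

σ ≈ 19.8 MPa (compressive)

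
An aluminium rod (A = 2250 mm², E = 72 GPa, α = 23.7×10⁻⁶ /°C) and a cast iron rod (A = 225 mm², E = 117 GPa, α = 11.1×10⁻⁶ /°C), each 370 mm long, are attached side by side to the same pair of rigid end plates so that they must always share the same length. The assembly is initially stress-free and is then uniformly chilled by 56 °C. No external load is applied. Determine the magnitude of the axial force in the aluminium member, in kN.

P ≈ 16 kN (tensile in the aluminium)

Equilibrium of a rigid end plate with no external load gives equal and opposite internal forces ±P in the two members. Since α_{aluminium} > α_{cast iron}, cooling drives the aluminium into tension and the cast iron into compression.
Setting the final lengths equal and cancelling L: (α₁ − α₂)ΔT = P/(A₁E₁) + P/(A₂E₂).
|α₁ − α₂|·ΔT = 12.6×10⁻⁶ × 56 = 0.0007056.
1/(A₁E₁) + 1/(A₂E₂) = 1/(2250×72×10³) + 1/(225×117×10³) = 4.416×10⁻⁸ N⁻¹.
So P = 0.0007056 / 4.416×10⁻⁸ = 15.98 kN.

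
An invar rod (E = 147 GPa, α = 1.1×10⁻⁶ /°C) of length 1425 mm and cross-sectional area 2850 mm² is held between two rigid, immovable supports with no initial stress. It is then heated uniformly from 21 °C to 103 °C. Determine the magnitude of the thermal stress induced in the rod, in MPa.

Because both ends are immovable the net strain is zero, and the suppressed thermal strain is αΔT = 1.1×10⁻⁶ × 82 = 90.2×10⁻⁶.
Hence σ = E·αΔT = 147×10³ × 90.2×10⁻⁶ = 13.26 MPa, compressive.

σ ≈ 13.3 MPa (compressive)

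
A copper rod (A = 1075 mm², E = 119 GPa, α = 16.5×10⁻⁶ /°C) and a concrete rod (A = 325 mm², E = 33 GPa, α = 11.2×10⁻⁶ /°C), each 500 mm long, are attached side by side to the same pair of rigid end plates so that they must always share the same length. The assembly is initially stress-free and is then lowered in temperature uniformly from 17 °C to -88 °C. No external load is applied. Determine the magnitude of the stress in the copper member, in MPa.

σ ≈ 5.12 MPa (tensile)

Equilibrium of a rigid end plate with no external load gives equal and opposite internal forces ±P in the two members. Since α_{copper} > α_{concrete}, cooling drives the copper into tension and the concrete into compression.
Equating the net (thermal + elastic) strains gives |α₁ − α₂|·ΔT = P·[1/(A₁E₁) + 1/(A₂E₂)].
|α₁ − α₂|·ΔT = 5.3×10⁻⁶ × 105 = 0.0005565.
1/(A₁E₁) + 1/(A₂E₂) = 1/(1075×119×10³) + 1/(325×33×10³) = 1.011×10⁻⁷ N⁻¹.
P = 0.0005565 / 1.011×10⁻⁷ = 5507 N = 5.507 kN.
σ_{copper} = P/A₁ = 5507/1075 = 5.123 MPa, tensile.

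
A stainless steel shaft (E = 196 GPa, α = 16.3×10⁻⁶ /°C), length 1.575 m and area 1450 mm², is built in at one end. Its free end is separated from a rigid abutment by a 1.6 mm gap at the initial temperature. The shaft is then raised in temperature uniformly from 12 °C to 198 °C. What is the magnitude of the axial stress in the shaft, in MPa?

σ ≈ 395 MPa (compressive)

Free thermal elongation = αΔT L = 16.3×10⁻⁶ × 186 × 1575 = 4.775 mm.
The gap closes (δ_free > 1.6 mm) and the wall then resists a further 4.775 − 1.6 = 3.175 mm of expansion.
So σ = E(δ_free − g)/L = 196×10³ × 3.175/1575 = 395.1 MPa.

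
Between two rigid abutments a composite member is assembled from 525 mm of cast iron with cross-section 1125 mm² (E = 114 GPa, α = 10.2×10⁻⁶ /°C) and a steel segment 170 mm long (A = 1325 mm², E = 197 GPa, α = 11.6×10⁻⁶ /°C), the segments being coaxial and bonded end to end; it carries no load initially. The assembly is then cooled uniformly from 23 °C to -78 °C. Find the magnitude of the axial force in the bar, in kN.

Free thermal contraction of the whole bar: Σ αᵢΔT Lᵢ = 10.2×10⁻⁶×101×525 + 11.6×10⁻⁶×101×170 = 0.74 mm.
The walls prevent any net length change, so an axial force P (same in every segment) develops. Compatibility: P · Σ Lᵢ/(AᵢEᵢ) = δ_free.
Σ Lᵢ/(AᵢEᵢ) = 525/(1125×114×10³) + 170/(1325×197×10³) = 4.745×10⁻⁶ mm/N.
So P = 0.74 / 4.745×10⁻⁶ = 156 kN, tensile.

P ≈ 156 kN (tensile)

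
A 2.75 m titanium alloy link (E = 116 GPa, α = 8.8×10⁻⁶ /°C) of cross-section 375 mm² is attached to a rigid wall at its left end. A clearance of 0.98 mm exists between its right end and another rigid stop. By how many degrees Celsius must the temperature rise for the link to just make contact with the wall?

The gap closes when αΔT L = 0.98 mm, since the link is still unstressed at that instant.
So ΔT = g/(αL) = 0.98/(8.8×10⁻⁶ × 2750) = 40.5 °C.

ΔT ≈ 40.5 °C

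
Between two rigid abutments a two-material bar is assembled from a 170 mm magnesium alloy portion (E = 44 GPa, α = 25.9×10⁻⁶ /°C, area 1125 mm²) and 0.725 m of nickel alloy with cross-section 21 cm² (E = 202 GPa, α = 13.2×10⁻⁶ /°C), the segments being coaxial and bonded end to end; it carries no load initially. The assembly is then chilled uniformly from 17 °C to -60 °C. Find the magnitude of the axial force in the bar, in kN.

Free thermal contraction of the whole bar: Σ αᵢΔT Lᵢ = 25.9×10⁻⁶×77×170 + 13.2×10⁻⁶×77×725 = 1.076 mm.
The walls prevent any net length change, so an axial force P (same in every segment) develops. Compatibility: P · Σ Lᵢ/(AᵢEᵢ) = δ_free.
The series flexibility is Σ Lᵢ/(AᵢEᵢ) = 170/(1125×44×10³) + 725/(2100×202×10³) = 5.143×10⁻⁶ mm/N.
So P = 1.076 / 5.143×10⁻⁶ = 209.2 kN, tensile.

P ≈ 209 kN (tensile)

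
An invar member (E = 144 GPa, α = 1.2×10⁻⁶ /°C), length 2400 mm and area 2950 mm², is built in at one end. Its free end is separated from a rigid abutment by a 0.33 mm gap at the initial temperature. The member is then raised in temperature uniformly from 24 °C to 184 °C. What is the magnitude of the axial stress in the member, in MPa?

σ ≈ 7.85 MPa (compressive)

If the wall were absent the member would grow by αΔT L = 1.2×10⁻⁶ × 160 × 2400 = 0.4608 mm.
After closing the 0.33 mm clearance, 0.4608 − 0.33 = 0.1308 mm of expansion remains to be suppressed by the wall.
So σ = E(δ_free − g)/L = 144×10³ × 0.1308/2400 = 7.848 MPa.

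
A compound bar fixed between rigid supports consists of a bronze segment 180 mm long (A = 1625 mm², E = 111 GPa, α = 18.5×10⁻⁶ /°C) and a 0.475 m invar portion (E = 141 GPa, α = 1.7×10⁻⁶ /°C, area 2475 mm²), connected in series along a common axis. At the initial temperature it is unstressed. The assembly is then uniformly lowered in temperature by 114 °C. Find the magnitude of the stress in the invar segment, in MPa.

σ ≈ 80.8 MPa (tensile)

With the walls removed the bar would change length by δ_free = Σ αᵢΔT Lᵢ = 18.5×10⁻⁶×114×180 + 1.7×10⁻⁶×114×475 = 0.4717 mm.
The rigid supports impose zero overall length change; the single axial force P common to all segments must satisfy P Σ Lᵢ/(AᵢEᵢ) = δ_free.
Σ Lᵢ/(AᵢEᵢ) = 180/(1625×111×10³) + 475/(2475×141×10³) = 2.359×10⁻⁶ mm/N.
Hence P = δ_free / Σ(L/AE) = 0.4717/2.359×10⁻⁶ = 199.9 kN (tensile).
σ_{invar} = P / A = 199900 / 2475 = 80.78 MPa.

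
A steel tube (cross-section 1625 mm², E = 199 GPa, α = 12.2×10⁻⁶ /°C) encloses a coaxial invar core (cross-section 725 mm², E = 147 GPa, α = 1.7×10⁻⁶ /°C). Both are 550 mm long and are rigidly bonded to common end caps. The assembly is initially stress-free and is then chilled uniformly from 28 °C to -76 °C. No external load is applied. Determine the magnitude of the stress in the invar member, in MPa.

σ ≈ 121 MPa (compressive)

Both members must finish at the same length. With the larger α, the steel tends to over-contract; the plates restrain it, putting the steel in tension and the invar in compression. With no external load the two internal forces are equal and opposite, magnitude P.
Setting the final lengths equal and cancelling L: (α₁ − α₂)ΔT = P/(A₁E₁) + P/(A₂E₂).
|α₁ − α₂|·ΔT = 10.5×10⁻⁶ × 104 = 0.001092.
1/(A₁E₁) + 1/(A₂E₂) = 1/(1625×199×10³) + 1/(725×147×10³) = 1.248×10⁻⁸ N⁻¹.
P = 0.001092 / 1.248×10⁻⁸ = 87530 N = 87.53 kN.
σ_{invar} = P/A₂ = 87530/725 = 120.7 MPa, compressive.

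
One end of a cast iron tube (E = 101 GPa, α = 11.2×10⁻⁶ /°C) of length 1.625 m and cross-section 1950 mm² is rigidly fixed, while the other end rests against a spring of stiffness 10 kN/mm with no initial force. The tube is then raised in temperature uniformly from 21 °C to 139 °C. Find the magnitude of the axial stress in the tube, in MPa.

Free thermal expansion: δ_free = αΔT L = 11.2×10⁻⁶ × 118 × 1625 = 2.148 mm.
With a force P in the spring, the elastic change of the tube is PL/(AE) and that of the spring is P/k; compatibility requires their sum to equal δ_free.
So P = δ_free / [L/(AE) + 1/k] = 2.148 / [ 1625/(1950×101×10³) + 1/(10×10³) ].
P = 2.148 / 0.0001083 = 19840 N.
σ = P/A = 19840/1950 = 10.17 MPa.

σ ≈ 10.2 MPa (compressive)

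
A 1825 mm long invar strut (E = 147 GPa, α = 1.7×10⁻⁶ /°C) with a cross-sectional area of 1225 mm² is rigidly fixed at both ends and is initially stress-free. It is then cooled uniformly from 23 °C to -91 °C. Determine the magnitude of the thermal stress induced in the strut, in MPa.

σ ≈ 28.5 MPa (tensile)

Because both ends are immovable the net strain is zero, and the suppressed thermal strain is αΔT = 1.7×10⁻⁶ × 114 = 193.8×10⁻⁶.
Hence σ = E·αΔT = 147×10³ × 193.8×10⁻⁶ = 28.49 MPa, tensile.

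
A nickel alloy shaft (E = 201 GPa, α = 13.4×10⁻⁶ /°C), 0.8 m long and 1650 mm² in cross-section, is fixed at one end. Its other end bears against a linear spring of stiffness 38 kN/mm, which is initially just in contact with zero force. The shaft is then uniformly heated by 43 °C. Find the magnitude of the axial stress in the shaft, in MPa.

Free thermal expansion: δ_free = αΔT L = 13.4×10⁻⁶ × 43 × 800 = 0.461 mm.
Let P be the compressive force at the spring. The shaft shortens elastically by PL/(AE) and the spring compresses by P/k; together these equal δ_free.
So P = δ_free / [L/(AE) + 1/k] = 0.461 / [ 800/(1650×201×10³) + 1/(38×10³) ].
P = 0.461 / 2.873×10⁻⁵ = 16050 N.
σ = P/A = 16050/1650 = 9.725 MPa.

σ ≈ 9.72 MPa (compressive)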